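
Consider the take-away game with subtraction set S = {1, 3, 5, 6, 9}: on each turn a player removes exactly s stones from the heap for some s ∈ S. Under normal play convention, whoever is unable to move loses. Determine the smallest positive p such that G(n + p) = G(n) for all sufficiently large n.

G(0) = 0
G(1) = mex{0} = 1
G(2) = mex{1} = 0
G(3) = mex{0,0} = 1
G(4) = mex{1,1} = 0
G(5) = mex{0,0,0} = 1
G(6) = mex{1,1,1,0} = 2
G(7) = mex{2,0,0,1} = 3
G(8) = mex{3,1,1,0} = 2
G(9) = mex{2,2,0,1,0} = 3
G(10) = mex{3,3,1,0,1} = 2
G(11) = mex{2,2,2,1,0} = 3
G(12) = mex{3,3,3,2,1} = 0
G(13) = mex{0,2,2,3,0} = 1
G(14) = mex{1,3,3,2,1} = 0
G(15) = mex{0,0,2,3,2} = 1
G(16) = mex{1,1,3,2,3} = 0
G(17) = mex{0,0,0,3,2} = 1
G(18) = mex{1,1,1,0,3} = 2
G(19) = mex{2,0,0,1,2} = 3
G(20) = mex{3,1,1,0,3} = 2
G(21) = mex{2,2,0,1,0} = 3
G(22) = mex{3,3,1,0,1} = 2
G(23) = mex{2,2,2,1,0} = 3
G(24) = mex{3,3,3,2,1} = 0
G(25) = mex{0,2,2,3,0} = 1
G(n+12) = G(n) holds for n = 0,…,8 (a full window of length max(S) = 9), so the sequence is purely periodic with period 12.

12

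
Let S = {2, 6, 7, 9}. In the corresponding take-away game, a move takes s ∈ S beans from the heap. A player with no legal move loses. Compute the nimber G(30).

G(0) = 0
G(1) = mex{} = 0
G(2) = mex{0} = 1
G(3) = mex{0} = 1
G(4) = mex{1} = 0
G(5) = mex{1} = 0
G(6) = mex{0,0} = 1
G(7) = mex{0,0,0} = 1
G(8) = mex{1,1,0} = 2
G(9) = mex{1,1,1,0} = 2
G(10) = mex{2,0,1,0} = 3
G(11) = mex{2,0,0,1} = 3
G(12) = mex{3,1,0,1} = 2
G(13) = mex{3,1,1,0} = 2
G(14) = mex{2,2,1,0} = 3
G(15) = mex{2,2,2,1} = 0
G(16) = mex{3,3,2,1} = 0
G(17) = mex{0,3,3,2} = 1
G(18) = mex{0,2,3,2} = 1
G(19) = mex{1,2,2,3} = 0
G(20) = mex{1,3,2,3} = 0
G(21) = mex{0,0,3,2} = 1
G(22) = mex{0,0,0,2} = 1
G(23) = mex{1,1,0,3} = 2
G(24) = mex{1,1,1,0} = 2
G(25) = mex{2,0,1,0} = 3
G(26) = mex{2,0,0,1} = 3
G(27) = mex{3,1,0,1} = 2
G(28) = mex{3,1,1,0} = 2
G(29) = mex{2,2,1,0} = 3
G(30) = mex{2,2,2,1} = 0

0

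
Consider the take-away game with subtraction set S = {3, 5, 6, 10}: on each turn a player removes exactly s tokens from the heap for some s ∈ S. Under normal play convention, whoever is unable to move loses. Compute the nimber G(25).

n :  0  1  2  3  4  5  6  7  8  9 10 11 12 13 14 15 16 17 18 19 20 21 22 23 24 25
G :  0  0  0  1  1  1  2  2  2  0  3  3  1  0  4  2  1  0  3  2  1  0  3  2  1  0

0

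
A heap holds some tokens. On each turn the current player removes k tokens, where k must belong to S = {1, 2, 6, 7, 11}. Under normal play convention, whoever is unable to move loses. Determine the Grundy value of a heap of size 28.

0

n :  0  1  2  3  4  5  6  7  8  9 10 11 12 13 14 15 16 17 18 19 20 21 22 23 24 25 26 27 28
G :  0  1  2  0  1  2  3  4  0  1  2  3  0  1  2  3  0  1  2  3  0  1  2  3  0  1  2  3  0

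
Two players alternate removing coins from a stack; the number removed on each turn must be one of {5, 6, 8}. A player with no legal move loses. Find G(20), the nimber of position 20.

G(0) = 0
G(1) = mex{} = 0
G(2) = mex{} = 0
G(3) = mex{} = 0
G(4) = mex{} = 0
G(5) = mex{0} = 1
G(6) = mex{0,0} = 1
G(7) = mex{0,0} = 1
G(8) = mex{0,0,0} = 1
G(9) = mex{0,0,0} = 1
G(10) = mex{1,0,0} = 2
G(11) = mex{1,1,0} = 2
G(12) = mex{1,1,0} = 2
G(13) = mex{1,1,1} = 0
G(14) = mex{1,1,1} = 0
G(15) = mex{2,1,1} = 0
G(16) = mex{2,2,1} = 0
G(17) = mex{2,2,1} = 0
G(18) = mex{0,2,2} = 1
G(19) = mex{0,0,2} = 1
G(20) = mex{0,0,2} = 1

1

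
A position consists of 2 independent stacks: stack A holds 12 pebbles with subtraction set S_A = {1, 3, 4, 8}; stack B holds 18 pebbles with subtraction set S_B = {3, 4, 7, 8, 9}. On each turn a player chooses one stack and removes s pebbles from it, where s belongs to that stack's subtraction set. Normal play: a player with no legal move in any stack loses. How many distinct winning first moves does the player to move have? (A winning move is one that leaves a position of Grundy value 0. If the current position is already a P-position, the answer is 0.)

5

Stack A, S = {1, 3, 4, 8}:
n :  0  1  2  3  4  5  6  7  8  9 10 11 12
G :  0  1  0  1  2  3  2  0  1  0  1  2  3
G_A(12) = 3.
Stack B, S = {3, 4, 7, 8, 9}:
G(0) = 0
G(1) = mex{} = 0
G(2) = mex{} = 0
G(3) = mex{0} = 1
G(4) = mex{0,0} = 1
G(5) = mex{0,0} = 1
G(6) = mex{1,0} = 2
G(7) = mex{1,1,0} = 2
G(8) = mex{1,1,0,0} = 2
G(9) = mex{2,1,0,0,0} = 3
G(10) = mex{2,2,1,0,0} = 3
G(11) = mex{2,2,1,1,0} = 3
G(12) = mex{3,2,1,1,1} = 0
G(13) = mex{3,3,2,1,1} = 0
G(14) = mex{3,3,2,2,1} = 0
G(15) = mex{0,3,2,2,2} = 1
G(16) = mex{0,0,3,2,2} = 1
G(17) = mex{0,0,3,3,2} = 1
G(18) = mex{1,0,3,3,3} = 2
G_B(18) = 2.
Combined Grundy value = 3 ⊕ 2 = 1.
A winning move leaves total XOR = 0, i.e. changes one component's Grundy value g to g ⊕ X where X is the current total.
Stack A: need g' = 3⊕1 = 2. Options: 12−1→G=2, 12−3→G=0, 12−4→G=1, 12−8→G=2. Hits: 2.
Stack B: need g' = 2⊕1 = 3. Options: 18−3→G=1, 18−4→G=0, 18−7→G=3, 18−8→G=3, 18−9→G=3. Hits: 3.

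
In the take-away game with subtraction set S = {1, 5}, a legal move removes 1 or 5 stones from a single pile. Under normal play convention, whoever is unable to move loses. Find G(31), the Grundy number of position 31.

1

n :  0  1  2  3  4  5  6  7  8  9 10 11 12 13 14 15 16 17 18 19 20 21 22 23 24 25 26 27 28 29 30 31
G :  0  1  0  1  0  1  0  1  0  1  0  1  0  1  0  1  0  1  0  1  0  1  0  1  0  1  0  1  0  1  0  1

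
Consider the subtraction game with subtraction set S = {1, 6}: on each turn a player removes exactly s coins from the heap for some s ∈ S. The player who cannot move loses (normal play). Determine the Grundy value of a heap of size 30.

n :  0  1  2  3  4  5  6  7  8  9 10 11 12 13 14 15 16 17 18 19 20 21 22 23 24 25 26 27 28 29 30
G :  0  1  0  1  0  1  2  0  1  0  1  0  1  2  0  1  0  1  0  1  2  0  1  0  1  0  1  2  0  1  0

0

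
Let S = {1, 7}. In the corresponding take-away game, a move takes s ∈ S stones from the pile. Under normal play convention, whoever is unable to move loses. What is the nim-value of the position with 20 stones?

0

G(0) = 0
G(1) = mex{0} = 1
G(2) = mex{1} = 0
G(3) = mex{0} = 1
G(4) = mex{1} = 0
G(5) = mex{0} = 1
G(6) = mex{1} = 0
G(7) = mex{0,0} = 1
G(8) = mex{1,1} = 0
G(9) = mex{0,0} = 1
G(10) = mex{1,1} = 0
G(11) = mex{0,0} = 1
G(12) = mex{1,1} = 0
G(13) = mex{0,0} = 1
G(14) = mex{1,1} = 0
G(15) = mex{0,0} = 1
G(16) = mex{1,1} = 0
G(17) = mex{0,0} = 1
G(18) = mex{1,1} = 0
G(19) = mex{0,0} = 1
G(20) = mex{1,1} = 0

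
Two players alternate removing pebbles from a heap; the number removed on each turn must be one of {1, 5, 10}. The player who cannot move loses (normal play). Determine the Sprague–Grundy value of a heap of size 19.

0

G(0) = 0
G(1) = mex{0} = 1
G(2) = mex{1} = 0
G(3) = mex{0} = 1
G(4) = mex{1} = 0
G(5) = mex{0,0} = 1
G(6) = mex{1,1} = 0
G(7) = mex{0,0} = 1
G(8) = mex{1,1} = 0
G(9) = mex{0,0} = 1
G(10) = mex{1,1,0} = 2
G(11) = mex{2,0,1} = 3
G(12) = mex{3,1,0} = 2
G(13) = mex{2,0,1} = 3
G(14) = mex{3,1,0} = 2
G(15) = mex{2,2,1} = 0
G(16) = mex{0,3,0} = 1
G(17) = mex{1,2,1} = 0
G(18) = mex{0,3,0} = 1
G(19) = mex{1,2,1} = 0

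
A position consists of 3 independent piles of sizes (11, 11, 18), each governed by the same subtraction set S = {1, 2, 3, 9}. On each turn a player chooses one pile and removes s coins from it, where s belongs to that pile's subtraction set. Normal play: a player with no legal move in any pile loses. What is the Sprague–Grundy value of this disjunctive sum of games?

All piles use S = {1, 2, 3, 9}:
G(0) = 0
G(1) = mex{0} = 1
G(2) = mex{1,0} = 2
G(3) = mex{2,1,0} = 3
G(4) = mex{3,2,1} = 0
G(5) = mex{0,3,2} = 1
G(6) = mex{1,0,3} = 2
G(7) = mex{2,1,0} = 3
G(8) = mex{3,2,1} = 0
G(9) = mex{0,3,2,0} = 1
G(10) = mex{1,0,3,1} = 2
G(11) = mex{2,1,0,2} = 3
G(12) = mex{3,2,1,3} = 0
G(13) = mex{0,3,2,0} = 1
G(14) = mex{1,0,3,1} = 2
G(15) = mex{2,1,0,2} = 3
G(16) = mex{3,2,1,3} = 0
G(17) = mex{0,3,2,0} = 1
G(18) = mex{1,0,3,1} = 2
Pile A: G(11) = 3.
Pile B: G(11) = 3.
Pile C: G(18) = 2.
Combined Grundy value = 3 ⊕ 3 ⊕ 2 = 2.

2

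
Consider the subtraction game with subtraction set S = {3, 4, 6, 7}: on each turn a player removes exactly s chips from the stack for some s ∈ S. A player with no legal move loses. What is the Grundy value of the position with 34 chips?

1

G(0) = 0
G(1) = mex{} = 0
G(2) = mex{} = 0
G(3) = mex{0} = 1
G(4) = mex{0,0} = 1
G(5) = mex{0,0} = 1
G(6) = mex{1,0,0} = 2
G(7) = mex{1,1,0,0} = 2
G(8) = mex{1,1,0,0} = 2
G(9) = mex{2,1,1,0} = 3
G(10) = mex{2,2,1,1} = 0
G(11) = mex{2,2,1,1} = 0
G(12) = mex{3,2,2,1} = 0
G(13) = mex{0,3,2,2} = 1
G(14) = mex{0,0,2,2} = 1
G(15) = mex{0,0,3,2} = 1
G(16) = mex{1,0,0,3} = 2
G(17) = mex{1,1,0,0} = 2
G(18) = mex{1,1,0,0} = 2
G(19) = mex{2,1,1,0} = 3
G(20) = mex{2,2,1,1} = 0
G(21) = mex{2,2,1,1} = 0
G(22) = mex{3,2,2,1} = 0
G(23) = mex{0,3,2,2} = 1
G(24) = mex{0,0,2,2} = 1
G(25) = mex{0,0,3,2} = 1
G(26) = mex{1,0,0,3} = 2
G(27) = mex{1,1,0,0} = 2
G(28) = mex{1,1,0,0} = 2
G(29) = mex{2,1,1,0} = 3
G(30) = mex{2,2,1,1} = 0
G(31) = mex{2,2,1,1} = 0
G(32) = mex{3,2,2,1} = 0
G(33) = mex{0,3,2,2} = 1
G(34) = mex{0,0,2,2} = 1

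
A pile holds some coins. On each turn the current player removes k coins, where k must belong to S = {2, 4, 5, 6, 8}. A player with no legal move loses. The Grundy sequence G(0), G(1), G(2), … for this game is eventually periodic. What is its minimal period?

n :  0  1  2  3  4  5  6  7  8  9 10 11 12 13 14 15 16 17 18 19 20 21
G :  0  0  1  1  2  2  3  3  4  4  0  0  1  1  2  2  3  3  4  4  0  0
G(n+10) = G(n) holds for n = 0,…,7 (a full window of length max(S) = 8), so the sequence is purely periodic with period 10.

10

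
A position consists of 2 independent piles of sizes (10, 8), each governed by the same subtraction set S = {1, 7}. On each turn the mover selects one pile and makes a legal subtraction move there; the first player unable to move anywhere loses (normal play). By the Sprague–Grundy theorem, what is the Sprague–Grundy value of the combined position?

0

All piles use S = {1, 7}:
n :  0  1  2  3  4  5  6  7  8  9 10
G :  0  1  0  1  0  1  0  1  0  1  0
Pile A: G(10) = 0.
Pile B: G(8) = 0.
Combined Grundy value = 0 ⊕ 0 = 0.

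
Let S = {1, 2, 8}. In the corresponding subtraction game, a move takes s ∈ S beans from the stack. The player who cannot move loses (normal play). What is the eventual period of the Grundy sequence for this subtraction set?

n :  0  1  2  3  4  5  6  7  8  9 10 11 12 13 14
G :  0  1  2  0  1  2  0  1  2  0  1  2  0  1  2
G(n+3) = G(n) holds for n = 0,…,7 (a full window of length max(S) = 8), so the sequence is purely periodic with period 3.

3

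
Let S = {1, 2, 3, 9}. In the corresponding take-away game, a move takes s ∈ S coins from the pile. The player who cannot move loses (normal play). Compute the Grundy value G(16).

0

G(0) = 0
G(1) = mex{0} = 1
G(2) = mex{1,0} = 2
G(3) = mex{2,1,0} = 3
G(4) = mex{3,2,1} = 0
G(5) = mex{0,3,2} = 1
G(6) = mex{1,0,3} = 2
G(7) = mex{2,1,0} = 3
G(8) = mex{3,2,1} = 0
G(9) = mex{0,3,2,0} = 1
G(10) = mex{1,0,3,1} = 2
G(11) = mex{2,1,0,2} = 3
G(12) = mex{3,2,1,3} = 0
G(13) = mex{0,3,2,0} = 1
G(14) = mex{1,0,3,1} = 2
G(15) = mex{2,1,0,2} = 3
G(16) = mex{3,2,1,3} = 0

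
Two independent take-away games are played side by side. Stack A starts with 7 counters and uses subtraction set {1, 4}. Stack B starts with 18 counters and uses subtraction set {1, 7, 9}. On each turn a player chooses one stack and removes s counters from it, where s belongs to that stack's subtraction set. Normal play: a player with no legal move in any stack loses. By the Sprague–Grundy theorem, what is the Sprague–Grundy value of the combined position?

0

Stack A, S = {1, 4}:
G(0) = 0
G(1) = mex{0} = 1
G(2) = mex{1} = 0
G(3) = mex{0} = 1
G(4) = mex{1,0} = 2
G(5) = mex{2,1} = 0
G(6) = mex{0,0} = 1
G(7) = mex{1,1} = 0
G_A(7) = 0.
Stack B, S = {1, 7, 9}:
G(0) = 0
G(1) = mex{0} = 1
G(2) = mex{1} = 0
G(3) = mex{0} = 1
G(4) = mex{1} = 0
G(5) = mex{0} = 1
G(6) = mex{1} = 0
G(7) = mex{0,0} = 1
G(8) = mex{1,1} = 0
G(9) = mex{0,0,0} = 1
G(10) = mex{1,1,1} = 0
G(11) = mex{0,0,0} = 1
G(12) = mex{1,1,1} = 0
G(13) = mex{0,0,0} = 1
G(14) = mex{1,1,1} = 0
G(15) = mex{0,0,0} = 1
G(16) = mex{1,1,1} = 0
G(17) = mex{0,0,0} = 1
G(18) = mex{1,1,1} = 0
G_B(18) = 0.
Combined Grundy value = 0 ⊕ 0 = 0.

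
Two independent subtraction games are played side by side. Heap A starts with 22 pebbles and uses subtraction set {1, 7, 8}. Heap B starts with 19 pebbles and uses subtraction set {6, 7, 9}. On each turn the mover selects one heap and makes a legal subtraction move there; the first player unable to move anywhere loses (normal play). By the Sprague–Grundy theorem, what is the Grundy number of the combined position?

1

Heap A, S = {1, 7, 8}:
G(0) = 0
G(1) = mex{0} = 1
G(2) = mex{1} = 0
G(3) = mex{0} = 1
G(4) = mex{1} = 0
G(5) = mex{0} = 1
G(6) = mex{1} = 0
G(7) = mex{0,0} = 1
G(8) = mex{1,1,0} = 2
G(9) = mex{2,0,1} = 3
G(10) = mex{3,1,0} = 2
G(11) = mex{2,0,1} = 3
G(12) = mex{3,1,0} = 2
G(13) = mex{2,0,1} = 3
G(14) = mex{3,1,0} = 2
G(15) = mex{2,2,1} = 0
G(16) = mex{0,3,2} = 1
G(17) = mex{1,2,3} = 0
G(18) = mex{0,3,2} = 1
G(19) = mex{1,2,3} = 0
G(20) = mex{0,3,2} = 1
G(21) = mex{1,2,3} = 0
G(22) = mex{0,0,2} = 1
G_A(22) = 1.
Heap B, S = {6, 7, 9}:
n :  0  1  2  3  4  5  6  7  8  9 10 11 12 13 14 15 16 17 18 19
G :  0  0  0  0  0  0  1  1  1  1  1  1  2  2  2  0  0  0  0  0
G_B(19) = 0.
Combined Grundy value = 1 ⊕ 0 = 1.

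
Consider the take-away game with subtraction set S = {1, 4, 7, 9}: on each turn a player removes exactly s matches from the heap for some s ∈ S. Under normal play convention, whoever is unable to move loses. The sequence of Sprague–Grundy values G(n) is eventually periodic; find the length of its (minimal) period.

8

G(0) = 0
G(1) = mex{0} = 1
G(2) = mex{1} = 0
G(3) = mex{0} = 1
G(4) = mex{1,0} = 2
G(5) = mex{2,1} = 0
G(6) = mex{0,0} = 1
G(7) = mex{1,1,0} = 2
G(8) = mex{2,2,1} = 0
G(9) = mex{0,0,0,0} = 1
G(10) = mex{1,1,1,1} = 0
G(11) = mex{0,2,2,0} = 1
G(12) = mex{1,0,0,1} = 2
G(13) = mex{2,1,1,2} = 0
G(14) = mex{0,0,2,0} = 1
G(15) = mex{1,1,0,1} = 2
G(16) = mex{2,2,1,2} = 0
G(17) = mex{0,0,0,0} = 1
G(18) = mex{1,1,1,1} = 0
G(n+8) = G(n) holds for n = 0,…,8 (a full window of length max(S) = 9), so the sequence is purely periodic with period 8.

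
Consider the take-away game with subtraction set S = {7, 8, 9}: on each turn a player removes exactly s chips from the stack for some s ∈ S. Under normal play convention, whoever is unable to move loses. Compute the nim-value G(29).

1

n :  0  1  2  3  4  5  6  7  8  9 10 11 12 13 14 15 16 17 18 19 20 21 22 23 24 25 26 27 28 29
G :  0  0  0  0  0  0  0  1  1  1  1  1  1  1  2  2  0  0  0  0  0  0  0  1  1  1  1  1  1  1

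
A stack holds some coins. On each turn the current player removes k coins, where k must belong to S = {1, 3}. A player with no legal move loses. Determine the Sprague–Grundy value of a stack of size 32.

G(0) = 0
G(1) = mex{0} = 1
G(2) = mex{1} = 0
G(3) = mex{0,0} = 1
G(4) = mex{1,1} = 0
G(5) = mex{0,0} = 1
G(6) = mex{1,1} = 0
G(7) = mex{0,0} = 1
G(8) = mex{1,1} = 0
G(9) = mex{0,0} = 1
G(10) = mex{1,1} = 0
G(11) = mex{0,0} = 1
G(12) = mex{1,1} = 0
G(13) = mex{0,0} = 1
G(14) = mex{1,1} = 0
G(15) = mex{0,0} = 1
G(16) = mex{1,1} = 0
G(17) = mex{0,0} = 1
G(18) = mex{1,1} = 0
G(19) = mex{0,0} = 1
G(20) = mex{1,1} = 0
G(21) = mex{0,0} = 1
G(22) = mex{1,1} = 0
G(23) = mex{0,0} = 1
G(24) = mex{1,1} = 0
G(25) = mex{0,0} = 1
G(26) = mex{1,1} = 0
G(27) = mex{0,0} = 1
G(28) = mex{1,1} = 0
G(29) = mex{0,0} = 1
G(30) = mex{1,1} = 0
G(31) = mex{0,0} = 1
G(32) = mex{1,1} = 0

0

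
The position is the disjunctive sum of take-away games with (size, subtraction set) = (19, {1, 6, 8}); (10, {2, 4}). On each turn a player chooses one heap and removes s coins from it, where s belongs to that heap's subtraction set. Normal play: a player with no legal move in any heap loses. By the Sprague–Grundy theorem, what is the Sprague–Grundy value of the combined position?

3

Heap A, S = {1, 6, 8}:
G(0) = 0
G(1) = mex{0} = 1
G(2) = mex{1} = 0
G(3) = mex{0} = 1
G(4) = mex{1} = 0
G(5) = mex{0} = 1
G(6) = mex{1,0} = 2
G(7) = mex{2,1} = 0
G(8) = mex{0,0,0} = 1
G(9) = mex{1,1,1} = 0
G(10) = mex{0,0,0} = 1
G(11) = mex{1,1,1} = 0
G(12) = mex{0,2,0} = 1
G(13) = mex{1,0,1} = 2
G(14) = mex{2,1,2} = 0
G(15) = mex{0,0,0} = 1
G(16) = mex{1,1,1} = 0
G(17) = mex{0,0,0} = 1
G(18) = mex{1,1,1} = 0
G(19) = mex{0,2,0} = 1
G_A(19) = 1.
Heap B, S = {2, 4}:
G(0) = 0
G(1) = mex{} = 0
G(2) = mex{0} = 1
G(3) = mex{0} = 1
G(4) = mex{1,0} = 2
G(5) = mex{1,0} = 2
G(6) = mex{2,1} = 0
G(7) = mex{2,1} = 0
G(8) = mex{0,2} = 1
G(9) = mex{0,2} = 1
G(10) = mex{1,0} = 2
G_B(10) = 2.
Combined Grundy value = 1 ⊕ 2 = 3.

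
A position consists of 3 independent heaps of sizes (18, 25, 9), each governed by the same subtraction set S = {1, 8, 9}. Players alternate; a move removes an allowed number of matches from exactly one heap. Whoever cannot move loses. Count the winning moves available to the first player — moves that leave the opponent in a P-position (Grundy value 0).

0

All heaps use S = {1, 8, 9}:
G(0) = 0
G(1) = mex{0} = 1
G(2) = mex{1} = 0
G(3) = mex{0} = 1
G(4) = mex{1} = 0
G(5) = mex{0} = 1
G(6) = mex{1} = 0
G(7) = mex{0} = 1
G(8) = mex{1,0} = 2
G(9) = mex{2,1,0} = 3
G(10) = mex{3,0,1} = 2
G(11) = mex{2,1,0} = 3
G(12) = mex{3,0,1} = 2
G(13) = mex{2,1,0} = 3
G(14) = mex{3,0,1} = 2
G(15) = mex{2,1,0} = 3
G(16) = mex{3,2,1} = 0
G(17) = mex{0,3,2} = 1
G(18) = mex{1,2,3} = 0
G(19) = mex{0,3,2} = 1
G(20) = mex{1,2,3} = 0
G(21) = mex{0,3,2} = 1
G(22) = mex{1,2,3} = 0
G(23) = mex{0,3,2} = 1
G(24) = mex{1,0,3} = 2
G(25) = mex{2,1,0} = 3
Heap A: G(18) = 0.
Heap B: G(25) = 3.
Heap C: G(9) = 3.
Combined Grundy value = 0 ⊕ 3 ⊕ 3 = 0.
A winning move leaves total XOR = 0, i.e. changes one component's Grundy value g to g ⊕ X where X is the current total.
Heap A: target g' = 0⊕0 = 0, but every legal move changes the Grundy value (mex property), so 0 moves.
Heap B: target g' = 3⊕0 = 3, but every legal move changes the Grundy value (mex property), so 0 moves.
Heap C: target g' = 3⊕0 = 3, but every legal move changes the Grundy value (mex property), so 0 moves.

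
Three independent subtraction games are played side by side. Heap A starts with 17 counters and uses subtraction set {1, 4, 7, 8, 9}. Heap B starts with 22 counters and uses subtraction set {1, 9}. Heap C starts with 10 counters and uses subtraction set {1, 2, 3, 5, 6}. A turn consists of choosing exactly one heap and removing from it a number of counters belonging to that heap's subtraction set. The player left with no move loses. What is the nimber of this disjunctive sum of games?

Heap A, S = {1, 4, 7, 8, 9}:
n :  0  1  2  3  4  5  6  7  8  9 10 11 12 13 14 15 16 17
G :  0  1  0  1  2  0  1  2  3  2  3  4  5  3  4  0  1  0
G_A(17) = 0.
Heap B, S = {1, 9}:
n :  0  1  2  3  4  5  6  7  8  9 10 11 12 13 14 15 16 17 18 19 20 21 22
G :  0  1  0  1  0  1  0  1  0  1  0  1  0  1  0  1  0  1  0  1  0  1  0
G_B(22) = 0.
Heap C, S = {1, 2, 3, 5, 6}:
n :  0  1  2  3  4  5  6  7  8  9 10
G :  0  1  2  3  0  1  2  3  0  1  2
G_C(10) = 2.
Combined Grundy value = 0 ⊕ 0 ⊕ 2 = 2.

2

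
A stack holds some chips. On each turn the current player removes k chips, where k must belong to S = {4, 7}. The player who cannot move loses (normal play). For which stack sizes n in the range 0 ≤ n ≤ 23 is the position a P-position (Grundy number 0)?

0, 1, 2, 3, 11, 12, 13, 14, 22, 23

G(0) = 0
G(1) = mex{} = 0
G(2) = mex{} = 0
G(3) = mex{} = 0
G(4) = mex{0} = 1
G(5) = mex{0} = 1
G(6) = mex{0} = 1
G(7) = mex{0,0} = 1
G(8) = mex{1,0} = 2
G(9) = mex{1,0} = 2
G(10) = mex{1,0} = 2
G(11) = mex{1,1} = 0
G(12) = mex{2,1} = 0
G(13) = mex{2,1} = 0
G(14) = mex{2,1} = 0
G(15) = mex{0,2} = 1
G(16) = mex{0,2} = 1
G(17) = mex{0,2} = 1
G(18) = mex{0,0} = 1
G(19) = mex{1,0} = 2
G(20) = mex{1,0} = 2
G(21) = mex{1,0} = 2
G(22) = mex{1,1} = 0
G(23) = mex{2,1} = 0
P-positions are exactly the n with G(n) = 0.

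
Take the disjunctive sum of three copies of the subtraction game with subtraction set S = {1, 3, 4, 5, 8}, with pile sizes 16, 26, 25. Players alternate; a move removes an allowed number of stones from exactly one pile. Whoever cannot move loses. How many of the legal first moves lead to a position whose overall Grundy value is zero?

All piles use S = {1, 3, 4, 5, 8}:
G(0) = 0
G(1) = mex{0} = 1
G(2) = mex{1} = 0
G(3) = mex{0,0} = 1
G(4) = mex{1,1,0} = 2
G(5) = mex{2,0,1,0} = 3
G(6) = mex{3,1,0,1} = 2
G(7) = mex{2,2,1,0} = 3
G(8) = mex{3,3,2,1,0} = 4
G(9) = mex{4,2,3,2,1} = 0
G(10) = mex{0,3,2,3,0} = 1
G(11) = mex{1,4,3,2,1} = 0
G(12) = mex{0,0,4,3,2} = 1
G(13) = mex{1,1,0,4,3} = 2
G(14) = mex{2,0,1,0,2} = 3
G(15) = mex{3,1,0,1,3} = 2
G(16) = mex{2,2,1,0,4} = 3
G(17) = mex{3,3,2,1,0} = 4
G(18) = mex{4,2,3,2,1} = 0
G(19) = mex{0,3,2,3,0} = 1
G(20) = mex{1,4,3,2,1} = 0
G(21) = mex{0,0,4,3,2} = 1
G(22) = mex{1,1,0,4,3} = 2
G(23) = mex{2,0,1,0,2} = 3
G(24) = mex{3,1,0,1,3} = 2
G(25) = mex{2,2,1,0,4} = 3
G(26) = mex{3,3,2,1,0} = 4
Pile A: G(16) = 3.
Pile B: G(26) = 4.
Pile C: G(25) = 3.
Combined Grundy value = 3 ⊕ 4 ⊕ 3 = 4.
A winning move leaves total XOR = 0, i.e. changes one component's Grundy value g to g ⊕ X where X is the current total.
Pile A: need g' = 3⊕4 = 7. Options: 16−1→G=2, 16−3→G=2, 16−4→G=1, 16−5→G=0, 16−8→G=4. Hits: 0.
Pile B: need g' = 4⊕4 = 0. Options: 26−1→G=3, 26−3→G=3, 26−4→G=2, 26−5→G=1, 26−8→G=0. Hits: 1.
Pile C: need g' = 3⊕4 = 7. Options: 25−1→G=2, 25−3→G=2, 25−4→G=1, 25−5→G=0, 25−8→G=4. Hits: 0.

1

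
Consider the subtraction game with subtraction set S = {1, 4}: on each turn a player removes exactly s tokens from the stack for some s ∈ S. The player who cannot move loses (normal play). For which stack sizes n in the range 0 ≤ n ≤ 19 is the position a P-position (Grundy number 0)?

0, 2, 5, 7, 10, 12, 15, 17

n :  0  1  2  3  4  5  6  7  8  9 10 11 12 13 14 15 16 17 18 19
G :  0  1  0  1  2  0  1  0  1  2  0  1  0  1  2  0  1  0  1  2
P-positions are exactly the n with G(n) = 0.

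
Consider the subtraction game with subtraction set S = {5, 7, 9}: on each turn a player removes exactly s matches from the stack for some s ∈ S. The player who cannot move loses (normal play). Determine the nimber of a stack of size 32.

0

G(0) = 0
G(1) = mex{} = 0
G(2) = mex{} = 0
G(3) = mex{} = 0
G(4) = mex{} = 0
G(5) = mex{0} = 1
G(6) = mex{0} = 1
G(7) = mex{0,0} = 1
G(8) = mex{0,0} = 1
G(9) = mex{0,0,0} = 1
G(10) = mex{1,0,0} = 2
G(11) = mex{1,0,0} = 2
G(12) = mex{1,1,0} = 2
G(13) = mex{1,1,0} = 2
G(14) = mex{1,1,1} = 0
G(15) = mex{2,1,1} = 0
G(16) = mex{2,1,1} = 0
G(17) = mex{2,2,1} = 0
G(18) = mex{2,2,1} = 0
G(19) = mex{0,2,2} = 1
G(20) = mex{0,2,2} = 1
G(21) = mex{0,0,2} = 1
G(22) = mex{0,0,2} = 1
G(23) = mex{0,0,0} = 1
G(24) = mex{1,0,0} = 2
G(25) = mex{1,0,0} = 2
G(26) = mex{1,1,0} = 2
G(27) = mex{1,1,0} = 2
G(28) = mex{1,1,1} = 0
G(29) = mex{2,1,1} = 0
G(30) = mex{2,1,1} = 0
G(31) = mex{2,2,1} = 0
G(32) = mex{2,2,1} = 0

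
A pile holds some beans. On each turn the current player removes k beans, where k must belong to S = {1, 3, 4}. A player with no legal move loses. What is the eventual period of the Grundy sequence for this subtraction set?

n :  0  1  2  3  4  5  6  7  8  9 10 11 12 13 14 15
G :  0  1  0  1  2  3  2  0  1  0  1  2  3  2  0  1
G(n+7) = G(n) holds for n = 0,…,3 (a full window of length max(S) = 4), so the sequence is purely periodic with period 7.

7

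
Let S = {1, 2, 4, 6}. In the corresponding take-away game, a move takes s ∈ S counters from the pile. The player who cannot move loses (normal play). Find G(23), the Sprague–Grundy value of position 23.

G(0) = 0
G(1) = mex{0} = 1
G(2) = mex{1,0} = 2
G(3) = mex{2,1} = 0
G(4) = mex{0,2,0} = 1
G(5) = mex{1,0,1} = 2
G(6) = mex{2,1,2,0} = 3
G(7) = mex{3,2,0,1} = 4
G(8) = mex{4,3,1,2} = 0
G(9) = mex{0,4,2,0} = 1
G(10) = mex{1,0,3,1} = 2
G(11) = mex{2,1,4,2} = 0
G(12) = mex{0,2,0,3} = 1
G(13) = mex{1,0,1,4} = 2
G(14) = mex{2,1,2,0} = 3
G(15) = mex{3,2,0,1} = 4
G(16) = mex{4,3,1,2} = 0
G(17) = mex{0,4,2,0} = 1
G(18) = mex{1,0,3,1} = 2
G(19) = mex{2,1,4,2} = 0
G(20) = mex{0,2,0,3} = 1
G(21) = mex{1,0,1,4} = 2
G(22) = mex{2,1,2,0} = 3
G(23) = mex{3,2,0,1} = 4

4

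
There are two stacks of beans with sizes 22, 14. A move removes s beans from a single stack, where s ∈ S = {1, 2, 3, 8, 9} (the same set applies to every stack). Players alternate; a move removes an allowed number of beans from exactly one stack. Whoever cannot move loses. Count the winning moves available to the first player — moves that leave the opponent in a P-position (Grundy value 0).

All stacks use S = {1, 2, 3, 8, 9}:
n :  0  1  2  3  4  5  6  7  8  9 10 11 12 13 14 15 16 17 18 19 20 21 22
G :  0  1  2  3  0  1  2  3  4  5  0  1  2  3  0  1  2  3  4  5  0  1  2
Stack A: G(22) = 2.
Stack B: G(14) = 0.
Combined Grundy value = 2 ⊕ 0 = 2.
A winning move leaves total XOR = 0, i.e. changes one component's Grundy value g to g ⊕ X where X is the current total.
Stack A: need g' = 2⊕2 = 0. Options: 22−1→G=1, 22−2→G=0, 22−3→G=5, 22−8→G=0, 22−9→G=3. Hits: 2.
Stack B: need g' = 0⊕2 = 2. Options: 14−1→G=3, 14−2→G=2, 14−3→G=1, 14−8→G=2, 14−9→G=1. Hits: 2.

4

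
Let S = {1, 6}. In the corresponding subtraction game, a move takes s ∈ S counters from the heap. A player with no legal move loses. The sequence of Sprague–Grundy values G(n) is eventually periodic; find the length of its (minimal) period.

G(0) = 0
G(1) = mex{0} = 1
G(2) = mex{1} = 0
G(3) = mex{0} = 1
G(4) = mex{1} = 0
G(5) = mex{0} = 1
G(6) = mex{1,0} = 2
G(7) = mex{2,1} = 0
G(8) = mex{0,0} = 1
G(9) = mex{1,1} = 0
G(10) = mex{0,0} = 1
G(11) = mex{1,1} = 0
G(12) = mex{0,2} = 1
G(13) = mex{1,0} = 2
G(14) = mex{2,1} = 0
G(15) = mex{0,0} = 1
G(n+7) = G(n) holds for n = 0,…,5 (a full window of length max(S) = 6), so the sequence is purely periodic with period 7.

7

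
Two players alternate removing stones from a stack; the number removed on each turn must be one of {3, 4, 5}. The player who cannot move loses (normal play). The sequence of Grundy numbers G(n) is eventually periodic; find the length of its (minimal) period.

8

G(0) = 0
G(1) = mex{} = 0
G(2) = mex{} = 0
G(3) = mex{0} = 1
G(4) = mex{0,0} = 1
G(5) = mex{0,0,0} = 1
G(6) = mex{1,0,0} = 2
G(7) = mex{1,1,0} = 2
G(8) = mex{1,1,1} = 0
G(9) = mex{2,1,1} = 0
G(10) = mex{2,2,1} = 0
G(11) = mex{0,2,2} = 1
G(12) = mex{0,0,2} = 1
G(13) = mex{0,0,0} = 1
G(14) = mex{1,0,0} = 2
G(15) = mex{1,1,0} = 2
G(16) = mex{1,1,1} = 0
G(17) = mex{2,1,1} = 0
G(n+8) = G(n) holds for n = 0,…,4 (a full window of length max(S) = 5), so the sequence is purely periodic with period 8.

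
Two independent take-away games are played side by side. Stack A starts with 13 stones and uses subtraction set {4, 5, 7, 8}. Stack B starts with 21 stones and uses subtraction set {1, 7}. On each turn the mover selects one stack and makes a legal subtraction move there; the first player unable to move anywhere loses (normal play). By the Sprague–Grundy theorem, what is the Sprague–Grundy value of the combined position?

1

Stack A, S = {4, 5, 7, 8}:
n :  0  1  2  3  4  5  6  7  8  9 10 11 12 13
G :  0  0  0  0  1  1  1  1  2  2  2  2  0  0
G_A(13) = 0.
Stack B, S = {1, 7}:
n :  0  1  2  3  4  5  6  7  8  9 10 11 12 13 14 15 16 17 18 19 20 21
G :  0  1  0  1  0  1  0  1  0  1  0  1  0  1  0  1  0  1  0  1  0  1
G_B(21) = 1.
Combined Grundy value = 0 ⊕ 1 = 1.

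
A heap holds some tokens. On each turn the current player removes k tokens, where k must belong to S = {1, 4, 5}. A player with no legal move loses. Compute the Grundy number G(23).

3

n :  0  1  2  3  4  5  6  7  8  9 10 11 12 13 14 15 16 17 18 19 20 21 22 23
G :  0  1  0  1  2  3  2  3  0  1  0  1  2  3  2  3  0  1  0  1  2  3  2  3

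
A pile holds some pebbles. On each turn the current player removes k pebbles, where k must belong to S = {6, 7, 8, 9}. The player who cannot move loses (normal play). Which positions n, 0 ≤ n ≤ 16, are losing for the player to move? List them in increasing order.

n :  0  1  2  3  4  5  6  7  8  9 10 11 12 13 14 15 16
G :  0  0  0  0  0  0  1  1  1  1  1  1  2  2  2  0  0
P-positions are exactly the n with G(n) = 0.

0, 1, 2, 3, 4, 5, 15, 16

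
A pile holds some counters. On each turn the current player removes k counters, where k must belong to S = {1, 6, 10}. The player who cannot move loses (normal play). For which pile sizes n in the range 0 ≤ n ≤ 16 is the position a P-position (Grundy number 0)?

n :  0  1  2  3  4  5  6  7  8  9 10 11 12 13 14 15 16
G :  0  1  0  1  0  1  2  0  1  0  1  0  1  2  3  2  0
P-positions are exactly the n with G(n) = 0.

0, 2, 4, 7, 9, 11, 16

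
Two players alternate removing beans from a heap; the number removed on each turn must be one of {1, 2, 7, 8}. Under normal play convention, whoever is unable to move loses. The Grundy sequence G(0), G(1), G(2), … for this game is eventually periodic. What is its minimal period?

3

n :  0  1  2  3  4  5  6  7  8  9 10 11 12 13 14
G :  0  1  2  0  1  2  0  1  2  0  1  2  0  1  2
G(n+3) = G(n) holds for n = 0,…,7 (a full window of length max(S) = 8), so the sequence is purely periodic with period 3.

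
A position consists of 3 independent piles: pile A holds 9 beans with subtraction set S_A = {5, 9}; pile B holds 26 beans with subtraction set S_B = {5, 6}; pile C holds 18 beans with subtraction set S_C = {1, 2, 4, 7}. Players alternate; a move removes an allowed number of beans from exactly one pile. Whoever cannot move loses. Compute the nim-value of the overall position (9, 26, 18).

1

Pile A, S = {5, 9}:
G(0) = 0
G(1) = mex{} = 0
G(2) = mex{} = 0
G(3) = mex{} = 0
G(4) = mex{} = 0
G(5) = mex{0} = 1
G(6) = mex{0} = 1
G(7) = mex{0} = 1
G(8) = mex{0} = 1
G(9) = mex{0,0} = 1
G_A(9) = 1.
Pile B, S = {5, 6}:
n :  0  1  2  3  4  5  6  7  8  9 10 11 12 13 14 15 16 17 18 19 20 21 22 23 24 25 26
G :  0  0  0  0  0  1  1  1  1  1  2  0  0  0  0  0  1  1  1  1  1  2  0  0  0  0  0
G_B(26) = 0.
Pile C, S = {1, 2, 4, 7}:
n :  0  1  2  3  4  5  6  7  8  9 10 11 12 13 14 15 16 17 18
G :  0  1  2  0  1  2  0  1  2  0  1  2  0  1  2  0  1  2  0
G_C(18) = 0.
Combined Grundy value = 1 ⊕ 0 ⊕ 0 = 1.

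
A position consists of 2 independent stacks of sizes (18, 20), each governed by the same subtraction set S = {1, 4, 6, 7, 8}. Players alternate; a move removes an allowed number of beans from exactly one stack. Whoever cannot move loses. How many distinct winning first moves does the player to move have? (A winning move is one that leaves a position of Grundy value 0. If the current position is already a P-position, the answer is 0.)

All stacks use S = {1, 4, 6, 7, 8}:
n :  0  1  2  3  4  5  6  7  8  9 10 11 12 13 14 15 16 17 18 19 20
G :  0  1  0  1  2  0  1  2  3  2  3  4  5  3  0  1  0  1  2  0  1
Stack A: G(18) = 2.
Stack B: G(20) = 1.
Combined Grundy value = 2 ⊕ 1 = 3.
A winning move leaves total XOR = 0, i.e. changes one component's Grundy value g to g ⊕ X where X is the current total.
Stack A: need g' = 2⊕3 = 1. Options: 18−1→G=1, 18−4→G=0, 18−6→G=5, 18−7→G=4, 18−8→G=3. Hits: 1.
Stack B: need g' = 1⊕3 = 2. Options: 20−1→G=0, 20−4→G=0, 20−6→G=0, 20−7→G=3, 20−8→G=5. Hits: 0.

1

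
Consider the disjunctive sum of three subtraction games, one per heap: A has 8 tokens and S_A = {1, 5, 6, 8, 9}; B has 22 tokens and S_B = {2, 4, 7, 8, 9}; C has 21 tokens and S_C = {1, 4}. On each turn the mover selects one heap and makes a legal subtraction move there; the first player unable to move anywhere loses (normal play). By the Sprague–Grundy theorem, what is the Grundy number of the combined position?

Heap A, S = {1, 5, 6, 8, 9}:
n : 0 1 2 3 4 5 6 7 8
G : 0 1 0 1 0 1 2 3 2
G_A(8) = 2.
Heap B, S = {2, 4, 7, 8, 9}:
n :  0  1  2  3  4  5  6  7  8  9 10 11 12 13 14 15 16 17 18 19 20 21 22
G :  0  0  1  1  2  2  0  3  1  4  2  0  0  1  1  2  2  0  3  1  4  2  0
G_B(22) = 0.
Heap C, S = {1, 4}:
G(0) = 0
G(1) = mex{0} = 1
G(2) = mex{1} = 0
G(3) = mex{0} = 1
G(4) = mex{1,0} = 2
G(5) = mex{2,1} = 0
G(6) = mex{0,0} = 1
G(7) = mex{1,1} = 0
G(8) = mex{0,2} = 1
G(9) = mex{1,0} = 2
G(10) = mex{2,1} = 0
G(11) = mex{0,0} = 1
G(12) = mex{1,1} = 0
G(13) = mex{0,2} = 1
G(14) = mex{1,0} = 2
G(15) = mex{2,1} = 0
G(16) = mex{0,0} = 1
G(17) = mex{1,1} = 0
G(18) = mex{0,2} = 1
G(19) = mex{1,0} = 2
G(20) = mex{2,1} = 0
G(21) = mex{0,0} = 1
G_C(21) = 1.
Combined Grundy value = 2 ⊕ 0 ⊕ 1 = 3.

3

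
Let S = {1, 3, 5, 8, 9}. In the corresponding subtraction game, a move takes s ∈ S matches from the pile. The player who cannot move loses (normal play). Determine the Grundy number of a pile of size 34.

n :  0  1  2  3  4  5  6  7  8  9 10 11 12 13 14 15 16 17 18 19 20 21 22 23 24 25 26 27 28 29 30 31 32 33 34
G :  0  1  0  1  0  1  0  1  2  3  2  3  2  3  2  3  0  1  0  1  0  1  0  1  2  3  2  3  2  3  2  3  0  1  0

0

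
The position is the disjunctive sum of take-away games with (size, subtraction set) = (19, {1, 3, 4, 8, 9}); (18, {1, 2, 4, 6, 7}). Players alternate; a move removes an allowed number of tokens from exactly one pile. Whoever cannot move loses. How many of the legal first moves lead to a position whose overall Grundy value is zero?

5

Pile A, S = {1, 3, 4, 8, 9}:
n :  0  1  2  3  4  5  6  7  8  9 10 11 12 13 14 15 16 17 18 19
G :  0  1  0  1  2  3  2  0  1  4  3  2  0  1  0  1  2  3  2  0
G_A(19) = 0.
Pile B, S = {1, 2, 4, 6, 7}:
G(0) = 0
G(1) = mex{0} = 1
G(2) = mex{1,0} = 2
G(3) = mex{2,1} = 0
G(4) = mex{0,2,0} = 1
G(5) = mex{1,0,1} = 2
G(6) = mex{2,1,2,0} = 3
G(7) = mex{3,2,0,1,0} = 4
G(8) = mex{4,3,1,2,1} = 0
G(9) = mex{0,4,2,0,2} = 1
G(10) = mex{1,0,3,1,0} = 2
G(11) = mex{2,1,4,2,1} = 0
G(12) = mex{0,2,0,3,2} = 1
G(13) = mex{1,0,1,4,3} = 2
G(14) = mex{2,1,2,0,4} = 3
G(15) = mex{3,2,0,1,0} = 4
G(16) = mex{4,3,1,2,1} = 0
G(17) = mex{0,4,2,0,2} = 1
G(18) = mex{1,0,3,1,0} = 2
G_B(18) = 2.
Combined Grundy value = 0 ⊕ 2 = 2.
A winning move leaves total XOR = 0, i.e. changes one component's Grundy value g to g ⊕ X where X is the current total.
Pile A: need g' = 0⊕2 = 2. Options: 19−1→G=2, 19−3→G=2, 19−4→G=1, 19−8→G=2, 19−9→G=3. Hits: 3.
Pile B: need g' = 2⊕2 = 0. Options: 18−1→G=1, 18−2→G=0, 18−4→G=3, 18−6→G=1, 18−7→G=0. Hits: 2.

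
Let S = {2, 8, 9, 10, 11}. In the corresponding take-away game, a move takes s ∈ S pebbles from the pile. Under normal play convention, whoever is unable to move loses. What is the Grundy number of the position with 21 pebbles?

0

G(0) = 0
G(1) = mex{} = 0
G(2) = mex{0} = 1
G(3) = mex{0} = 1
G(4) = mex{1} = 0
G(5) = mex{1} = 0
G(6) = mex{0} = 1
G(7) = mex{0} = 1
G(8) = mex{1,0} = 2
G(9) = mex{1,0,0} = 2
G(10) = mex{2,1,0,0} = 3
G(11) = mex{2,1,1,0,0} = 3
G(12) = mex{3,0,1,1,0} = 2
G(13) = mex{3,0,0,1,1} = 2
G(14) = mex{2,1,0,0,1} = 3
G(15) = mex{2,1,1,0,0} = 3
G(16) = mex{3,2,1,1,0} = 4
G(17) = mex{3,2,2,1,1} = 0
G(18) = mex{4,3,2,2,1} = 0
G(19) = mex{0,3,3,2,2} = 1
G(20) = mex{0,2,3,3,2} = 1
G(21) = mex{1,2,2,3,3} = 0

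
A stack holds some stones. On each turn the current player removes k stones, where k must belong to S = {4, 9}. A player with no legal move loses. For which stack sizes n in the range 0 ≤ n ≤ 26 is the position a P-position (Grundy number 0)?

0, 1, 2, 3, 8, 13, 14, 15, 16, 21, 26

G(0) = 0
G(1) = mex{} = 0
G(2) = mex{} = 0
G(3) = mex{} = 0
G(4) = mex{0} = 1
G(5) = mex{0} = 1
G(6) = mex{0} = 1
G(7) = mex{0} = 1
G(8) = mex{1} = 0
G(9) = mex{1,0} = 2
G(10) = mex{1,0} = 2
G(11) = mex{1,0} = 2
G(12) = mex{0,0} = 1
G(13) = mex{2,1} = 0
G(14) = mex{2,1} = 0
G(15) = mex{2,1} = 0
G(16) = mex{1,1} = 0
G(17) = mex{0,0} = 1
G(18) = mex{0,2} = 1
G(19) = mex{0,2} = 1
G(20) = mex{0,2} = 1
G(21) = mex{1,1} = 0
G(22) = mex{1,0} = 2
G(23) = mex{1,0} = 2
G(24) = mex{1,0} = 2
G(25) = mex{0,0} = 1
G(26) = mex{2,1} = 0
P-positions are exactly the n with G(n) = 0.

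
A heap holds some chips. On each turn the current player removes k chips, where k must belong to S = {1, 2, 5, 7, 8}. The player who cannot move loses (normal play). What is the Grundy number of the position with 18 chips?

0

n :  0  1  2  3  4  5  6  7  8  9 10 11 12 13 14 15 16 17 18
G :  0  1  2  0  1  2  0  1  2  0  1  2  0  1  2  0  1  2  0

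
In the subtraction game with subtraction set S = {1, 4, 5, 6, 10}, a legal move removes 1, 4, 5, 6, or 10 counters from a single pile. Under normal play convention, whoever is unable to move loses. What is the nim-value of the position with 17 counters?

4

G(0) = 0
G(1) = mex{0} = 1
G(2) = mex{1} = 0
G(3) = mex{0} = 1
G(4) = mex{1,0} = 2
G(5) = mex{2,1,0} = 3
G(6) = mex{3,0,1,0} = 2
G(7) = mex{2,1,0,1} = 3
G(8) = mex{3,2,1,0} = 4
G(9) = mex{4,3,2,1} = 0
G(10) = mex{0,2,3,2,0} = 1
G(11) = mex{1,3,2,3,1} = 0
G(12) = mex{0,4,3,2,0} = 1
G(13) = mex{1,0,4,3,1} = 2
G(14) = mex{2,1,0,4,2} = 3
G(15) = mex{3,0,1,0,3} = 2
G(16) = mex{2,1,0,1,2} = 3
G(17) = mex{3,2,1,0,3} = 4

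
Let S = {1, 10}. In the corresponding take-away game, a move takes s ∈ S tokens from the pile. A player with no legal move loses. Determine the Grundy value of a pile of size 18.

1

n :  0  1  2  3  4  5  6  7  8  9 10 11 12 13 14 15 16 17 18
G :  0  1  0  1  0  1  0  1  0  1  2  0  1  0  1  0  1  0  1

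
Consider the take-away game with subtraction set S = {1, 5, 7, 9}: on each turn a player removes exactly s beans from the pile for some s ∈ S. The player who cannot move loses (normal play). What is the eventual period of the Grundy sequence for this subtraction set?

n :  0  1  2  3  4  5  6  7  8  9 10 11 12 13 14
G :  0  1  0  1  0  1  0  1  0  1  0  1  0  1  0
G(n+2) = G(n) holds for n = 0,…,8 (a full window of length max(S) = 9), so the sequence is purely periodic with period 2.

2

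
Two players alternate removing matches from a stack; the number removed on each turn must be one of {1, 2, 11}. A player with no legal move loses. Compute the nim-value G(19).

1

G(0) = 0
G(1) = mex{0} = 1
G(2) = mex{1,0} = 2
G(3) = mex{2,1} = 0
G(4) = mex{0,2} = 1
G(5) = mex{1,0} = 2
G(6) = mex{2,1} = 0
G(7) = mex{0,2} = 1
G(8) = mex{1,0} = 2
G(9) = mex{2,1} = 0
G(10) = mex{0,2} = 1
G(11) = mex{1,0,0} = 2
G(12) = mex{2,1,1} = 0
G(13) = mex{0,2,2} = 1
G(14) = mex{1,0,0} = 2
G(15) = mex{2,1,1} = 0
G(16) = mex{0,2,2} = 1
G(17) = mex{1,0,0} = 2
G(18) = mex{2,1,1} = 0
G(19) = mex{0,2,2} = 1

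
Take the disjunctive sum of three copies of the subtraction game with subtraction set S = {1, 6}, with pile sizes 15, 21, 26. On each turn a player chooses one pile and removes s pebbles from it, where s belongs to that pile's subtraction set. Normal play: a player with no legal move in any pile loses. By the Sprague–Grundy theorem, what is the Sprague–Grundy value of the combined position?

All piles use S = {1, 6}:
n :  0  1  2  3  4  5  6  7  8  9 10 11 12 13 14 15 16 17 18 19 20 21 22 23 24 25 26
G :  0  1  0  1  0  1  2  0  1  0  1  0  1  2  0  1  0  1  0  1  2  0  1  0  1  0  1
Pile A: G(15) = 1.
Pile B: G(21) = 0.
Pile C: G(26) = 1.
Combined Grundy value = 1 ⊕ 0 ⊕ 1 = 0.

0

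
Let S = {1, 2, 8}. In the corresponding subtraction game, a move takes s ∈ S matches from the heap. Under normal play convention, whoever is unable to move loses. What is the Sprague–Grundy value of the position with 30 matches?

G(0) = 0
G(1) = mex{0} = 1
G(2) = mex{1,0} = 2
G(3) = mex{2,1} = 0
G(4) = mex{0,2} = 1
G(5) = mex{1,0} = 2
G(6) = mex{2,1} = 0
G(7) = mex{0,2} = 1
G(8) = mex{1,0,0} = 2
G(9) = mex{2,1,1} = 0
G(10) = mex{0,2,2} = 1
G(11) = mex{1,0,0} = 2
G(12) = mex{2,1,1} = 0
G(13) = mex{0,2,2} = 1
G(14) = mex{1,0,0} = 2
G(15) = mex{2,1,1} = 0
G(16) = mex{0,2,2} = 1
G(17) = mex{1,0,0} = 2
G(18) = mex{2,1,1} = 0
G(19) = mex{0,2,2} = 1
G(20) = mex{1,0,0} = 2
G(21) = mex{2,1,1} = 0
G(22) = mex{0,2,2} = 1
G(23) = mex{1,0,0} = 2
G(24) = mex{2,1,1} = 0
G(25) = mex{0,2,2} = 1
G(26) = mex{1,0,0} = 2
G(27) = mex{2,1,1} = 0
G(28) = mex{0,2,2} = 1
G(29) = mex{1,0,0} = 2
G(30) = mex{2,1,1} = 0

0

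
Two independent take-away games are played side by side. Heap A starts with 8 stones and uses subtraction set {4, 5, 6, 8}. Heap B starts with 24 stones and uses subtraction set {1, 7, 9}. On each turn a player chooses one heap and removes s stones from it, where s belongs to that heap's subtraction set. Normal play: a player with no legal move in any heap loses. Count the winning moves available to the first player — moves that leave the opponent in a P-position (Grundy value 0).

Heap A, S = {4, 5, 6, 8}:
G(0) = 0
G(1) = mex{} = 0
G(2) = mex{} = 0
G(3) = mex{} = 0
G(4) = mex{0} = 1
G(5) = mex{0,0} = 1
G(6) = mex{0,0,0} = 1
G(7) = mex{0,0,0} = 1
G(8) = mex{1,0,0,0} = 2
G_A(8) = 2.
Heap B, S = {1, 7, 9}:
n :  0  1  2  3  4  5  6  7  8  9 10 11 12 13 14 15 16 17 18 19 20 21 22 23 24
G :  0  1  0  1  0  1  0  1  0  1  0  1  0  1  0  1  0  1  0  1  0  1  0  1  0
G_B(24) = 0.
Combined Grundy value = 2 ⊕ 0 = 2.
A winning move leaves total XOR = 0, i.e. changes one component's Grundy value g to g ⊕ X where X is the current total.
Heap A: need g' = 2⊕2 = 0. Options: 8−4→G=1, 8−5→G=0, 8−6→G=0, 8−8→G=0. Hits: 3.
Heap B: need g' = 0⊕2 = 2. Options: 24−1→G=1, 24−7→G=1, 24−9→G=1. Hits: 0.

3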